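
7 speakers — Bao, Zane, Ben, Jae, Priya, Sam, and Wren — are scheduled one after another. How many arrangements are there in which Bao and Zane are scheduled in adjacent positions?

Place the 5 others and the Bao-Zane pair as 6 objects in a line; the pair has 2 internal arrangements.
That gives 2 × 6! = 2 × 720 = 1440.

1440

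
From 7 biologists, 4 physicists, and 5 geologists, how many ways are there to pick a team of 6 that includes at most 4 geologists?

7997

Split by how many geologists are chosen (0 through 4).
Sum: C(5,0)·C(11,6) + C(5,1)·C(11,5) + C(5,2)·C(11,4) + C(5,3)·C(11,3) + C(5,4)·C(11,2) = 462 + 2310 + 3300 + 1650 + 275 = 7997.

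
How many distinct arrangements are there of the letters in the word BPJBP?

BPJBP has 5 letters with B appearing twice and P appearing twice.
The number of distinct arrangements is 5!/(2!·2!) = 120/4 = 30.

30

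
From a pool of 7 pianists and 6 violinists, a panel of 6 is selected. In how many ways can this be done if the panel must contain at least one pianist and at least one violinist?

With no constraint there are C(13,6) = 1716 possible selections.
Selections missing a whole group: no pianists → C(6,6) = 1; no violinists → C(7,6) = 7.
Both groups omitted at once is impossible, so 1716 − 8 = 1708.

1708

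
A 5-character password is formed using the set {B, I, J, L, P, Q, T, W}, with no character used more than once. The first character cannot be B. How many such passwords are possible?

The first character has 8−1 = 7 choices (anything except B).
The remaining 4 characters are filled from the other 7 symbols without repetition: 7 × 6 × 5 × 4 = 840.
Total: 7 × 840 = 5880.

5880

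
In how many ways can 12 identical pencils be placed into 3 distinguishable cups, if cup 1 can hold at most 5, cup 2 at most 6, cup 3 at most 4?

Without the upper bounds there are C(14,2) = 91 ways to split 12 among 3 cups.
Subtract solutions that violate a single cap (substitute x_i' = x_i − (cap_i+1)): x_1 ≥ 6 gives C(8,2) = 28; x_2 ≥ 7 gives C(7,2) = 21; x_3 ≥ 5 gives C(9,2) = 36. Together 85.
Add back pairs where two caps are both exceeded: 0 + 3 + 1 = 4.
By inclusion–exclusion the count is 91 − 85 + 4 = 10.

10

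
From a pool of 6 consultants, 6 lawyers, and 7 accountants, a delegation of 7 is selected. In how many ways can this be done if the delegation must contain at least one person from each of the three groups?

46165

With no constraint there are C(19,7) = 50388 possible selections.
Subtract selections that omit an entire group: no consultants → C(13,7) = 1716; no lawyers → C(13,7) = 1716; no accountants → C(12,7) = 792.
Add back selections omitting two groups (i.e. drawn from a single group): C(6,7) + C(6,7) + C(7,7) = 1.
By inclusion–exclusion: 50388 − 4224 + 1 = 46165.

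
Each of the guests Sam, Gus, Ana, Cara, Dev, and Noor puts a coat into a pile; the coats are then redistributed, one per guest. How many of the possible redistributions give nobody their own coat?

This is the derangement count D_6: permutations of 6 items with no fixed point.
By inclusion–exclusion this is Σ_{j=0}^{6} (−1)^j C(6,j)·(6−j)!.
Computing: 720 − 720 + 360 − 120 + 30 − 6 + 1 = 265.

265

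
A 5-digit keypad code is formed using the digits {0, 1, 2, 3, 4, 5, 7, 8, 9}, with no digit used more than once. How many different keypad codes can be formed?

This is a permutation of 5 out of 9: P(9,5) = 9!/4!.
That product is 9 × 8 × 7 × 6 × 5 = 15120.

15120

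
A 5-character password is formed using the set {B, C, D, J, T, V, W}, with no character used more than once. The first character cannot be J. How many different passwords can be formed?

2160

The first character has 7−1 = 6 choices (anything except J).
The remaining 4 characters are filled from the other 6 symbols without repetition: 6 × 5 × 4 × 3 = 360.
Total: 6 × 360 = 2160.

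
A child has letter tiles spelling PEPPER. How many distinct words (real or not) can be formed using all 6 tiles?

Letter multiplicities in PEPPER: E×2, P×3, R×1.
The number of distinct arrangements is 6!/(3!·2!) = 720/12 = 60.

60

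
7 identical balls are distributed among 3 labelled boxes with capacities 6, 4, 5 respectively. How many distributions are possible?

26

By stars and bars, unrestricted non-negative solutions to x_1+…+x_3 = 7 number C(7+2,2) = 36.
Subtract solutions that violate a single cap (substitute x_i' = x_i − (cap_i+1)): x_1 ≥ 7 gives C(2,2) = 1; x_2 ≥ 5 gives C(4,2) = 6; x_3 ≥ 6 gives C(3,2) = 3. Together 10.
No two caps can be exceeded simultaneously, so the pair terms are all 0.
By inclusion–exclusion the count is 36 − 10 + 0 = 26.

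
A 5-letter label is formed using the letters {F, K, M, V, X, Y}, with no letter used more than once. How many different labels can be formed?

Choose and order 5 of the 6 symbols: the first letter has 6 options, the next 5, and so on down to 2.
That product is 6 × 5 × 4 × 3 × 2 = 720.

720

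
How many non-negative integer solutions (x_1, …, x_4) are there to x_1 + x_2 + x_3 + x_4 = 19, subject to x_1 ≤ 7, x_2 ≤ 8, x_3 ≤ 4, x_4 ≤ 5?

55

Without the upper bounds there are C(22,3) = 1540 ways to split 19 among 4 variables.
Subtract solutions that violate a single cap (substitute x_i' = x_i − (cap_i+1)): x_1 ≥ 8 gives C(14,3) = 364; x_2 ≥ 9 gives C(13,3) = 286; x_3 ≥ 5 gives C(17,3) = 680; x_4 ≥ 6 gives C(16,3) = 560. Together 1890.
Add back pairs where two caps are both exceeded: 10 + 84 + 56 + 56 + 35 + 165 = 406.
Subtract triples: 0 + 0 + 1 + 0 = 1.
By inclusion–exclusion the count is 1540 − 1890 + 406 − 1 = 55.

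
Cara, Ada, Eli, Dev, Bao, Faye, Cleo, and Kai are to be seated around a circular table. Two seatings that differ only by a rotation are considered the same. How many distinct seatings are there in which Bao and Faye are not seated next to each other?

Without the restriction there are (7)! = 5040 seatings.
Seatings with Bao beside Faye: treat them as a block with 2 internal orders, giving 2 × (6)! = 1440.
Subtracting, 5040 − 1440 = 3600.

3600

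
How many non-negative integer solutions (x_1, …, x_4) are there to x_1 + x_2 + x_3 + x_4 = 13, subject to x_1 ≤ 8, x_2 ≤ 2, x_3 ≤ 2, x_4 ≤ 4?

18

Without the upper bounds there are C(16,3) = 560 ways to split 13 among 4 variables.
Subtract solutions that violate a single cap (substitute x_i' = x_i − (cap_i+1)): x_1 ≥ 9 gives C(7,3) = 35; x_2 ≥ 3 gives C(13,3) = 286; x_3 ≥ 3 gives C(13,3) = 286; x_4 ≥ 5 gives C(11,3) = 165. Together 772.
Add back pairs where two caps are both exceeded: 4 + 4 + 0 + 120 + 56 + 56 = 240.
Subtract triples: 0 + 0 + 0 + 10 = 10.
By inclusion–exclusion the count is 560 − 772 + 240 − 10 = 18.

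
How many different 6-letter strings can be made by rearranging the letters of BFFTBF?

BFFTBF has 6 letters with B appearing twice and F appearing 3 times.
The number of distinct arrangements is 6!/(3!·2!) = 720/12 = 60.

60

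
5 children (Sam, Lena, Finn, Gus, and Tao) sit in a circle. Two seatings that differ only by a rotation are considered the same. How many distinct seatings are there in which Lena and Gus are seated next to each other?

Glue Lena and Gus into a block (2 internal orders). Seating 4 units around a circle gives (3)! arrangements.
So 2 × (3)! = 2 × 6 = 12.

12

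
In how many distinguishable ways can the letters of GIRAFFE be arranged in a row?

GIRAFFE has 7 letters with F appearing twice.
Dividing 7! = 5040 by 2! = 2 for the repeated letters gives 2520.

2520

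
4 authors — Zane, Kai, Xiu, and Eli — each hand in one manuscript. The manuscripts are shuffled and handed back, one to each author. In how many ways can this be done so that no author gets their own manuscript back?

9

Count assignments avoiding every fixed point. For any j of the 4 authors fixed to their own manuscript, the other 4−j can be arranged in (4−j)! ways.
By inclusion–exclusion this is Σ_{j=0}^{4} (−1)^j C(4,j)·(4−j)!.
Computing: 24 − 24 + 12 − 4 + 1 = 9.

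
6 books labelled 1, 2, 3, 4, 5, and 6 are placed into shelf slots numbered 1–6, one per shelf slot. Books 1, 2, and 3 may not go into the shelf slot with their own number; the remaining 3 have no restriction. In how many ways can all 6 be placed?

Let Aᵢ (for i ∈ {1, 2, 3}) be the placements that put book i in its forbidden shelf slot. Any j of these fix j positions, leaving (6−j)! ways to fill the rest, and there are C(3,j) ways to pick which j.
By inclusion–exclusion, the number of valid placements is Σ_{j=0}^{3} (−1)^j C(3,j)·(6−j)!.
Computing: 720 − 360 + 72 − 6 = 426.

426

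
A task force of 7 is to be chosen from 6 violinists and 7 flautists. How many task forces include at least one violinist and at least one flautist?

With no constraint there are C(13,7) = 1716 possible selections.
Selections missing a whole group: no violinists → C(7,7) = 1; no flautists → C(6,7) = 0.
Both groups omitted at once is impossible, so 1716 − 1 = 1715.

1715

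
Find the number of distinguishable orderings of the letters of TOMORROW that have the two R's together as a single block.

840

Treat the 2 copies of R as a single block. The multiset to arrange is then {RR, M, O, O, O, T, W}, 7 items in all.
That gives (7)!/(3!) = 840 arrangements.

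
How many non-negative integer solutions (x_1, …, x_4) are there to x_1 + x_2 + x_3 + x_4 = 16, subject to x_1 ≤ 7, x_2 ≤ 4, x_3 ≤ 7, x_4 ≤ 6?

Ignoring the caps, the number of non-negative solutions to x_1+…+x_4 = 16 is C(19,3) = 969.
Subtract solutions that violate a single cap (substitute x_i' = x_i − (cap_i+1)): x_1 ≥ 8 gives C(11,3) = 165; x_2 ≥ 5 gives C(14,3) = 364; x_3 ≥ 8 gives C(11,3) = 165; x_4 ≥ 7 gives C(12,3) = 220. Together 914.
Add back pairs where two caps are both exceeded: 20 + 1 + 4 + 20 + 35 + 4 = 84.
By inclusion–exclusion the count is 969 − 914 + 84 = 139.

139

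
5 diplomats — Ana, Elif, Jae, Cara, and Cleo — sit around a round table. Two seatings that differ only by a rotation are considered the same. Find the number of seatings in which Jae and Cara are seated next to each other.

12

Glue Jae and Cara into a block (2 internal orders). Seating 4 units around a circle gives (3)! arrangements.
So 2 × (3)! = 2 × 6 = 12.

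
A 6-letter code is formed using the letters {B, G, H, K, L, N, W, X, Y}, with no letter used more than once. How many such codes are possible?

60480

With no repetition, fill the 6 letters in order: 9 choices, then 8, down to 4.
That product is 9 × 8 × 7 × 6 × 5 × 4 = 60480.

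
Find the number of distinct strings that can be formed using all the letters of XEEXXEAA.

XEEXXEAA has 8 letters with A appearing twice, E appearing 3 times, and X appearing 3 times.
So there are 8! / (3!·3!·2!) = 560 distinguishable arrangements.

560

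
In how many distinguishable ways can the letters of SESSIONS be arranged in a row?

SESSIONS has 8 letters with S appearing 4 times.
The number of distinct arrangements is 8!/(4!) = 40320/24 = 1680.

1680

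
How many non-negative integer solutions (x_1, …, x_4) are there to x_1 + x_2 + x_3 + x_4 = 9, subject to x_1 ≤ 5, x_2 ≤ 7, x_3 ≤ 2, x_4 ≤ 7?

109

By stars and bars, unrestricted non-negative solutions to x_1+…+x_4 = 9 number C(9+3,3) = 220.
Subtract solutions that violate a single cap (substitute x_i' = x_i − (cap_i+1)): x_1 ≥ 6 gives C(6,3) = 20; x_2 ≥ 8 gives C(4,3) = 4; x_3 ≥ 3 gives C(9,3) = 84; x_4 ≥ 8 gives C(4,3) = 4. Together 112.
Add back pairs where two caps are both exceeded: 0 + 1 + 0 + 0 + 0 + 0 = 1.
By inclusion–exclusion the count is 220 − 112 + 1 = 109.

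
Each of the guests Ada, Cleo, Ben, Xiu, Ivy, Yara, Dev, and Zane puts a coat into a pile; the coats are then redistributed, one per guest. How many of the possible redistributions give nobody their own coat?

14833

This is the derangement count D_8: permutations of 8 items with no fixed point.
By inclusion–exclusion this is Σ_{j=0}^{8} (−1)^j C(8,j)·(8−j)!.
Computing: 40320 − 40320 + 20160 − 6720 + 1680 − 336 + 56 − 8 + 1 = 14833.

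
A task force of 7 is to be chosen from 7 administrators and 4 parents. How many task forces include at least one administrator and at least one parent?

Unrestricted: C(11,7) = 330 ways to pick any 7 of the 11.
Subtract selections that omit an entire group: no administrators → C(4,7) = 0; no parents → C(7,7) = 1.
Both groups omitted at once is impossible, so 330 − 1 = 329.

329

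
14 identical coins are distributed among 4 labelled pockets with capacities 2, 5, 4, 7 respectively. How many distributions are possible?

31

Ignoring the caps, the number of non-negative solutions to x_1+…+x_4 = 14 is C(17,3) = 680.
Subtract solutions that violate a single cap (substitute x_i' = x_i − (cap_i+1)): x_1 ≥ 3 gives C(14,3) = 364; x_2 ≥ 6 gives C(11,3) = 165; x_3 ≥ 5 gives C(12,3) = 220; x_4 ≥ 8 gives C(9,3) = 84. Together 833.
Add back pairs where two caps are both exceeded: 56 + 84 + 20 + 20 + 1 + 4 = 185.
Subtract triples: 1 + 0 + 0 + 0 = 1.
By inclusion–exclusion the count is 680 − 833 + 185 − 1 = 31.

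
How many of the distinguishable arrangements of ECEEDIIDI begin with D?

Fix D in the first position and arrange the remaining 8 letters.
Those 8 letters have E appearing 3 times and I appearing 3 times, giving (8)!/(3!·3!) = 1120.

1120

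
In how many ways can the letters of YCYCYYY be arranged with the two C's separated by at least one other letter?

15

Total arrangements of YCYCYYY: 7!/(5!·2!) = 21.
Arrangements with the C's together: treat CC as one letter, giving (6)!/(5!) = 6.
Hence 21 − 6 = 15.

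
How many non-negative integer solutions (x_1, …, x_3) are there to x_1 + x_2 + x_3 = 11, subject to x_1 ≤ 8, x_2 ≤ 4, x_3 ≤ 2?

Ignoring the caps, the number of non-negative solutions to x_1+…+x_3 = 11 is C(13,2) = 78.
Subtract solutions that violate a single cap (substitute x_i' = x_i − (cap_i+1)): x_1 ≥ 9 gives C(4,2) = 6; x_2 ≥ 5 gives C(8,2) = 28; x_3 ≥ 3 gives C(10,2) = 45. Together 79.
Add back pairs where two caps are both exceeded: 0 + 0 + 10 = 10.
By inclusion–exclusion the count is 78 − 79 + 10 = 9.

9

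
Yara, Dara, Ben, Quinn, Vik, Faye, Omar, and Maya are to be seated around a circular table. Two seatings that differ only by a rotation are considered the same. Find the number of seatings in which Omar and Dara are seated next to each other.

Treat {Omar, Dara} as one unit (2 internal orders) and seat the resulting 7 units around the table: (6)! circular arrangements.
So 2 × (6)! = 2 × 720 = 1440.

1440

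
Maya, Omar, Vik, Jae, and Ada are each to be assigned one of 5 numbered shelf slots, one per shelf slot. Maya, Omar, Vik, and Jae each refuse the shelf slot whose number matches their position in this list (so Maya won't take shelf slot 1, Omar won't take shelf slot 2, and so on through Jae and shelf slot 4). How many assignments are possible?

Let Aᵢ (for 1 ≤ i ≤ 4) be the placements that put person i in their forbidden shelf slot. Any j of these fix j positions, leaving (5−j)! ways to fill the rest, and there are C(4,j) ways to pick which j.
By inclusion–exclusion, the number of valid placements is Σ_{j=0}^{4} (−1)^j C(4,j)·(5−j)!.
Computing: 120 − 96 + 36 − 8 + 1 = 53.

53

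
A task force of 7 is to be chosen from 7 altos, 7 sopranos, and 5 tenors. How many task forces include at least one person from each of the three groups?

With no constraint there are C(19,7) = 50388 possible selections.
Subtract selections that omit an entire group: no altos → C(12,7) = 792; no sopranos → C(12,7) = 792; no tenors → C(14,7) = 3432.
Add back selections omitting two groups (i.e. drawn from a single group): C(7,7) + C(7,7) + C(5,7) = 2.
By inclusion–exclusion: 50388 − 5016 + 2 = 45374.

45374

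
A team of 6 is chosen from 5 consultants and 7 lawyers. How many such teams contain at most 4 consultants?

Split by how many consultants are chosen (0 through 4).
Sum: C(5,0)·C(7,6) + C(5,1)·C(7,5) + C(5,2)·C(7,4) + C(5,3)·C(7,3) + C(5,4)·C(7,2) = 7 + 105 + 350 + 350 + 105 = 917.

917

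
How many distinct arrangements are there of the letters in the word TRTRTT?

15

The 6 letters of TRTRTT have repeats: R appearing twice and T appearing 4 times.
So there are 6! / (4!·2!) = 15 distinguishable arrangements.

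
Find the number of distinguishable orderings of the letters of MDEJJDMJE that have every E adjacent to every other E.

Treat the 2 copies of E as a single block. The multiset to arrange is then {EE, D, D, J, J, J, M, M}, 8 items in all.
That gives (8)!/(3!·2!·2!) = 1680 arrangements.

1680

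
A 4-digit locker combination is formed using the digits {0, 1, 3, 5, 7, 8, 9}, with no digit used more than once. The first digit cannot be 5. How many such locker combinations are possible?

720

The first digit has 7−1 = 6 choices (anything except 5).
The remaining 3 digits are filled from the other 6 symbols without repetition: 6 × 5 × 4 = 120.
Total: 6 × 120 = 720.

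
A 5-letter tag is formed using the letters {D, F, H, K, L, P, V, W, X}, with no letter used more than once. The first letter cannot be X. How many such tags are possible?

13440

The first letter has 9−1 = 8 choices (anything except X).
The remaining 4 letters are filled from the other 8 symbols without repetition: 8 × 7 × 6 × 5 = 1680.
Total: 8 × 1680 = 13440.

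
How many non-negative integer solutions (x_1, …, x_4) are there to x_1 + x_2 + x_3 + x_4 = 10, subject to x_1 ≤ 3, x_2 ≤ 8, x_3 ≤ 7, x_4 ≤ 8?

184

Ignoring the caps, the number of non-negative solutions to x_1+…+x_4 = 10 is C(13,3) = 286.
Subtract solutions that violate a single cap (substitute x_i' = x_i − (cap_i+1)): x_1 ≥ 4 gives C(9,3) = 84; x_2 ≥ 9 gives C(4,3) = 4; x_3 ≥ 8 gives C(5,3) = 10; x_4 ≥ 9 gives C(4,3) = 4. Together 102.
No two caps can be exceeded simultaneously, so the pair terms are all 0.
By inclusion–exclusion the count is 286 − 102 + 0 = 184.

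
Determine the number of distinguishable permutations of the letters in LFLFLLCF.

LFLFLLCF has 8 letters with F appearing 3 times and L appearing 4 times.
The number of distinct arrangements is 8!/(4!·3!) = 40320/144 = 280.

280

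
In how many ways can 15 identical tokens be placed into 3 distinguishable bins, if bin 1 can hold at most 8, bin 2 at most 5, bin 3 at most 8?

Ignoring the caps, the number of non-negative solutions to x_1+…+x_3 = 15 is C(17,2) = 136.
Subtract solutions that violate a single cap (substitute x_i' = x_i − (cap_i+1)): x_1 ≥ 9 gives C(8,2) = 28; x_2 ≥ 6 gives C(11,2) = 55; x_3 ≥ 9 gives C(8,2) = 28. Together 111.
Add back pairs where two caps are both exceeded: 1 + 0 + 1 = 2.
By inclusion–exclusion the count is 136 − 111 + 2 = 27.

27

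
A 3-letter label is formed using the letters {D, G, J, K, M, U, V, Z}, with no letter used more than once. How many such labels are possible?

336

With no repetition, fill the 3 letters in order: 8 choices, then 7, down to 6.
8 × 7 × 6 = 336.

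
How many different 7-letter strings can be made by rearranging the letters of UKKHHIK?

UKKHHIK has 7 letters with H appearing twice and K appearing 3 times.
Dividing 7! = 5040 by 3!·2! = 12 for the repeated letters gives 420.

420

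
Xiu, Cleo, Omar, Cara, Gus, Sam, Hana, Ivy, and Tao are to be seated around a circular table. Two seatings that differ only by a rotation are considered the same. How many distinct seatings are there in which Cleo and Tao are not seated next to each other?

30240

All circular seatings of 9 people number (8)! = 40320.
Those with Cleo next to Tao: fuse the pair into one unit and seat 8 units around a circle — 2·(7)! = 10080.
Subtracting, 40320 − 10080 = 30240.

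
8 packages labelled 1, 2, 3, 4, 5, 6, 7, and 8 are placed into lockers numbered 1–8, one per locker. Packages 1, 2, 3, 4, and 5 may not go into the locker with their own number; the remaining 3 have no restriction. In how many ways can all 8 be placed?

21234

Let Aᵢ (for 1 ≤ i ≤ 5) be the placements that put package i in its forbidden locker. Any j of these fix j positions, leaving (8−j)! ways to fill the rest, and there are C(5,j) ways to pick which j.
By inclusion–exclusion, the number of valid placements is Σ_{j=0}^{5} (−1)^j C(5,j)·(8−j)!.
Computing: 40320 − 25200 + 7200 − 1200 + 120 − 6 = 21234.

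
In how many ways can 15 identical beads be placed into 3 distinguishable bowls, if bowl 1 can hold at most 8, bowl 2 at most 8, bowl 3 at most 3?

14

Ignoring the caps, the number of non-negative solutions to x_1+…+x_3 = 15 is C(17,2) = 136.
Subtract solutions that violate a single cap (substitute x_i' = x_i − (cap_i+1)): x_1 ≥ 9 gives C(8,2) = 28; x_2 ≥ 9 gives C(8,2) = 28; x_3 ≥ 4 gives C(13,2) = 78. Together 134.
Add back pairs where two caps are both exceeded: 0 + 6 + 6 = 12.
By inclusion–exclusion the count is 136 − 134 + 12 = 14.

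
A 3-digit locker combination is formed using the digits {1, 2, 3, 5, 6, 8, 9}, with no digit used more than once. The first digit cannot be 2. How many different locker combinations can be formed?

180

The first digit has 7−1 = 6 choices (anything except 2).
The remaining 2 digits are filled from the other 6 symbols without repetition: 6 × 5 = 30.
Total: 6 × 30 = 180.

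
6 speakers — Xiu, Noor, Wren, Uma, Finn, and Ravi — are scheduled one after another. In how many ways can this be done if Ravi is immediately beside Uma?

240

Treat {Ravi, Uma} as a single unit. There are 5 units to order, and the pair itself can be ordered 2 ways.
So the count is 2·(5)! = 240.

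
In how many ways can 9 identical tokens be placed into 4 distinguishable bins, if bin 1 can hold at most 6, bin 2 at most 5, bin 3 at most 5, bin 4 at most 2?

Ignoring the caps, the number of non-negative solutions to x_1+…+x_4 = 9 is C(12,3) = 220.
Subtract solutions that violate a single cap (substitute x_i' = x_i − (cap_i+1)): x_1 ≥ 7 gives C(5,3) = 10; x_2 ≥ 6 gives C(6,3) = 20; x_3 ≥ 6 gives C(6,3) = 20; x_4 ≥ 3 gives C(9,3) = 84. Together 134.
Add back pairs where two caps are both exceeded: 0 + 0 + 0 + 0 + 1 + 1 = 2.
By inclusion–exclusion the count is 220 − 134 + 2 = 88.

88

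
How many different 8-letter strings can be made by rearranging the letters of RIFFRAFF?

Letter multiplicities in RIFFRAFF: A×1, F×4, I×1, R×2.
Dividing 8! = 40320 by 4!·2! = 48 for the repeated letters gives 840.

840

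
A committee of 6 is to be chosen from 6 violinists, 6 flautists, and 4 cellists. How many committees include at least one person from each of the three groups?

6666

Total 6-person selections from all 16: C(16,6) = 8008.
Selections missing a whole group: no violinists → C(10,6) = 210; no flautists → C(10,6) = 210; no cellists → C(12,6) = 924.
Add back selections omitting two groups (i.e. drawn from a single group): C(6,6) + C(6,6) + C(4,6) = 2.
By inclusion–exclusion: 8008 − 1344 + 2 = 6666.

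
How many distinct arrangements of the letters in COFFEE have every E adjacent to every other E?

Treat the 2 copies of E as a single block. The multiset to arrange is then {EE, C, F, F, O}, 5 items in all.
That gives (5)!/(2!) = 60 arrangements.

60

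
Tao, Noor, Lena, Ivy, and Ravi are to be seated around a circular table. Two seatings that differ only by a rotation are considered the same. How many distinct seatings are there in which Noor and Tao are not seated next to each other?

12

All circular seatings of 5 people number (4)! = 24.
Seatings with Noor beside Tao: treat them as a block with 2 internal orders, giving 2 × (3)! = 12.
Subtracting, 24 − 12 = 12.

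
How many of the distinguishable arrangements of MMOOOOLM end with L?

Fix L in the last position and arrange the remaining 7 letters.
Those 7 letters have M appearing 3 times and O appearing 4 times, giving (7)!/(4!·3!) = 35.

35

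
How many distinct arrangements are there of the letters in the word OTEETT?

60

Letter multiplicities in OTEETT: E×2, O×1, T×3.
Dividing 6! = 720 by 3!·2! = 12 for the repeated letters gives 60.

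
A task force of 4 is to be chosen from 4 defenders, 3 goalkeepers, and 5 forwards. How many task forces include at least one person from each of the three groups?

Unrestricted: C(12,4) = 495 ways to pick any 4 of the 12.
Selections missing a whole group: no defenders → C(8,4) = 70; no goalkeepers → C(9,4) = 126; no forwards → C(7,4) = 35.
Add back selections omitting two groups (i.e. drawn from a single group): C(4,4) + C(3,4) + C(5,4) = 6.
By inclusion–exclusion: 495 − 231 + 6 = 270.

270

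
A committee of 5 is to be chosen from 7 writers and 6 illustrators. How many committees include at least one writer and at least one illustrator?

Unrestricted: C(13,5) = 1287 ways to pick any 5 of the 13.
Subtract selections that omit an entire group: no writers → C(6,5) = 6; no illustrators → C(7,5) = 21.
Both groups omitted at once is impossible, so 1287 − 27 = 1260.

1260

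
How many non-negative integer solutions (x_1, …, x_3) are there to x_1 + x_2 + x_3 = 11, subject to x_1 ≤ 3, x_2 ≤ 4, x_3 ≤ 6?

Without the upper bounds there are C(13,2) = 78 ways to split 11 among 3 variables.
Subtract solutions that violate a single cap (substitute x_i' = x_i − (cap_i+1)): x_1 ≥ 4 gives C(9,2) = 36; x_2 ≥ 5 gives C(8,2) = 28; x_3 ≥ 7 gives C(6,2) = 15. Together 79.
Add back pairs where two caps are both exceeded: 6 + 1 + 0 = 7.
By inclusion–exclusion the count is 78 − 79 + 7 = 6.

6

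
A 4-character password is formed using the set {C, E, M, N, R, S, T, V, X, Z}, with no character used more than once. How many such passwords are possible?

5040

This is a permutation of 4 out of 10: P(10,4) = 10!/6!.
That product is 10 × 9 × 8 × 7 = 5040.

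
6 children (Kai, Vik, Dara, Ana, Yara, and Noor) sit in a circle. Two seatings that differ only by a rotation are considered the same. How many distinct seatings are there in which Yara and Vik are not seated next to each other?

All circular seatings of 6 people number (5)! = 120.
Those with Yara next to Vik: fuse the pair into one unit and seat 5 units around a circle — 2·(4)! = 48.
Subtracting, 120 − 48 = 72.

72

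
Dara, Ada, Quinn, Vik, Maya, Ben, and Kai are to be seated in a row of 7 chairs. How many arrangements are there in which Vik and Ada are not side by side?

3600

There are 7! = 5040 arrangements in all. If Vik and Ada are adjacent, merging them into one block gives 2·(6)! = 1440 arrangements.
So 5040 − 1440 = 3600 arrangements keep them apart.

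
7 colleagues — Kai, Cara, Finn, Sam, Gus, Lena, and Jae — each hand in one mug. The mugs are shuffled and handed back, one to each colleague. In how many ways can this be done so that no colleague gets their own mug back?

Let Aᵢ be the assignments in which colleague i gets their own mug. We want the size of the complement of A₁∪…∪A_7.
By inclusion–exclusion this is Σ_{j=0}^{7} (−1)^j C(7,j)·(7−j)!.
Computing: 5040 − 5040 + 2520 − 840 + 210 − 42 + 7 − 1 = 1854.

1854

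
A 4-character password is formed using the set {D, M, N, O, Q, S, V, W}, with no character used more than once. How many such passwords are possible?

1680

Choose and order 4 of the 8 symbols: the first character has 8 options, the next 7, then 6, 5.
That product is 8 × 7 × 6 × 5 = 1680.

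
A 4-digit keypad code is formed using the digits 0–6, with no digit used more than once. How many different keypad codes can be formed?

This is a permutation of 4 out of 7: P(7,4) = 7!/3!.
That product is 7 × 6 × 5 × 4 = 840.

840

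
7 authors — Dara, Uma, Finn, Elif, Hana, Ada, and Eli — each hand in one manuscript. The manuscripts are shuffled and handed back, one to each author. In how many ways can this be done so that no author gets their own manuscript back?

Count assignments avoiding every fixed point. For any j of the 7 authors fixed to their own manuscript, the other 7−j can be arranged in (7−j)! ways.
By inclusion–exclusion this is Σ_{j=0}^{7} (−1)^j C(7,j)·(7−j)!.
Computing: 5040 − 5040 + 2520 − 840 + 210 − 42 + 7 − 1 = 1854.

1854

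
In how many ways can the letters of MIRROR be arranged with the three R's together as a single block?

Treat the 3 copies of R as a single block. The multiset to arrange is then {RRR, I, M, O}, 4 items in all.
All 4 items are distinct, so there are (4)! = 24 arrangements.

24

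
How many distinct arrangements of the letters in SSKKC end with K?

12

With the last slot taken by K, it remains to arrange the other 4 letters (SSKC).
Those 4 letters have S appearing twice, giving (4)!/(2!) = 12.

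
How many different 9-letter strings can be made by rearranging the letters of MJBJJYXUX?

30240

Letter multiplicities in MJBJJYXUX: B×1, J×3, M×1, U×1, X×2, Y×1.
So there are 9! / (3!·2!) = 30240 distinguishable arrangements.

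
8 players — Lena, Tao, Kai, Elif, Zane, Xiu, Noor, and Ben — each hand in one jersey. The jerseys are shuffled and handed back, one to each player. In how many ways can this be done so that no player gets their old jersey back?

This is the derangement count D_8: permutations of 8 items with no fixed point.
By inclusion–exclusion this is Σ_{j=0}^{8} (−1)^j C(8,j)·(8−j)!.
Computing: 40320 − 40320 + 20160 − 6720 + 1680 − 336 + 56 − 8 + 1 = 14833.

14833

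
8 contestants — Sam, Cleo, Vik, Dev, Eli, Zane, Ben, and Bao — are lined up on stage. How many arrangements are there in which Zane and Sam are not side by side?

30240

There are 8! = 40320 arrangements in all. If Zane and Sam are adjacent, merging them into one block gives 2·(7)! = 10080 arrangements.
So 40320 − 10080 = 30240 arrangements keep them apart.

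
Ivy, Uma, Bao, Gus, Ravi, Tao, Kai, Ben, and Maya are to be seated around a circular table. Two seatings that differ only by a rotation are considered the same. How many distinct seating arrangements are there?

40320

Fix one person's seat to break rotational symmetry; the remaining 8 people can be arranged in (8)! = 40320 ways.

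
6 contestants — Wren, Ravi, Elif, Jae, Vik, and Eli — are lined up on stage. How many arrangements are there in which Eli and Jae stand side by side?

Place the 4 others and the Eli-Jae pair as 5 objects in a line; the pair has 2 internal arrangements.
So the count is 2·(5)! = 240.

240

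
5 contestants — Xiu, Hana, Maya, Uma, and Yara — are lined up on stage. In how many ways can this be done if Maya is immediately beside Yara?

48

Place the 3 others and the Maya-Yara pair as 4 objects in a line; the pair has 2 internal arrangements.
So the count is 2·(4)! = 48.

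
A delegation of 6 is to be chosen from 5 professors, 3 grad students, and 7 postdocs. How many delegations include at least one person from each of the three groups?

With no constraint there are C(15,6) = 5005 possible selections.
Subtract selections that omit an entire group: no professors → C(10,6) = 210; no grad students → C(12,6) = 924; no postdocs → C(8,6) = 28.
Add back selections omitting two groups (i.e. drawn from a single group): C(5,6) + C(3,6) + C(7,6) = 7.
By inclusion–exclusion: 5005 − 1162 + 7 = 3850.

3850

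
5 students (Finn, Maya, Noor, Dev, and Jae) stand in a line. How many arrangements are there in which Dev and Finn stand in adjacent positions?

Treat {Dev, Finn} as a single unit. There are 4 units to order, and the pair itself can be ordered 2 ways.
So the count is 2·(4)! = 48.

48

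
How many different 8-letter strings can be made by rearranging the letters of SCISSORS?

1680

Letter multiplicities in SCISSORS: C×1, I×1, O×1, R×1, S×4.
Dividing 8! = 40320 by 4! = 24 for the repeated letters gives 1680.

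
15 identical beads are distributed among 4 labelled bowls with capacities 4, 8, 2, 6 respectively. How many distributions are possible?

45

Without the upper bounds there are C(18,3) = 816 ways to split 15 among 4 bowls.
Subtract solutions that violate a single cap (substitute x_i' = x_i − (cap_i+1)): x_1 ≥ 5 gives C(13,3) = 286; x_2 ≥ 9 gives C(9,3) = 84; x_3 ≥ 3 gives C(15,3) = 455; x_4 ≥ 7 gives C(11,3) = 165. Together 990.
Add back pairs where two caps are both exceeded: 4 + 120 + 20 + 20 + 0 + 56 = 220.
Subtract triples: 0 + 0 + 1 + 0 = 1.
By inclusion–exclusion the count is 816 − 990 + 220 − 1 = 45.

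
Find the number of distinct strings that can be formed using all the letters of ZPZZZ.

The 5 letters of ZPZZZ have repeats: Z appearing 4 times.
Dividing 5! = 120 by 4! = 24 for the repeated letters gives 5.

5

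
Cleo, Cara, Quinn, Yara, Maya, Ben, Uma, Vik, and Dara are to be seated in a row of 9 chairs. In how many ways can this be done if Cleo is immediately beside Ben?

Glue Cleo and Ben into one block (2 internal orders), leaving 8 units to arrange in a row.
So the count is 2·(8)! = 80640.

80640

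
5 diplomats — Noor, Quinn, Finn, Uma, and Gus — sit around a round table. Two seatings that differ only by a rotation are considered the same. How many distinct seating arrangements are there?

Around a circle, 5 distinct people have 5!/5 = (4)! = 24 rotationally distinct seatings.

24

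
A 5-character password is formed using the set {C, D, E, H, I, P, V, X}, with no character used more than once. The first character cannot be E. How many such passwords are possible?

The first character has 8−1 = 7 choices (anything except E).
The remaining 4 characters are filled from the other 7 symbols without repetition: 7 × 6 × 5 × 4 = 840.
Total: 7 × 840 = 5880.

5880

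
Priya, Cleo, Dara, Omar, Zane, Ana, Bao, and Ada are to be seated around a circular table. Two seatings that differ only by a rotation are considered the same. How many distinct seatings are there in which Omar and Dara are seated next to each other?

1440

Glue Omar and Dara into a block (2 internal orders). Seating 7 units around a circle gives (6)! arrangements.
So 2 × (6)! = 2 × 720 = 1440.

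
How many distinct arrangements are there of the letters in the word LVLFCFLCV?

7560

Letter multiplicities in LVLFCFLCV: C×2, F×2, L×3, V×2.
The number of distinct arrangements is 9!/(3!·2!·2!·2!) = 362880/48 = 7560.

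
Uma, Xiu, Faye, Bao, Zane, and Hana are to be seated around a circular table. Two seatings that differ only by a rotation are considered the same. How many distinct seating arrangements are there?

Around a circle, 6 distinct people have 6!/6 = (5)! = 120 rotationally distinct seatings.

120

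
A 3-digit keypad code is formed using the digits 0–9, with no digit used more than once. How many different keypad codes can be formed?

Choose and order 3 of the 10 symbols: the first digit has 10 options, the next 9, then 8.
10 × 9 × 8 = 720.

720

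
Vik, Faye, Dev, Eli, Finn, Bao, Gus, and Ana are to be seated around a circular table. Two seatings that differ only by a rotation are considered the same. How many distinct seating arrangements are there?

5040

Seat Vik anywhere (absorbing the rotational symmetry), then permute the other 7: (7)! = 5040.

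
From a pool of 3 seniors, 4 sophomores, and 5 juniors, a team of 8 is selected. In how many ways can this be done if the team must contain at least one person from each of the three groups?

485

With no constraint there are C(12,8) = 495 possible selections.
Subtract selections that omit an entire group: no seniors → C(9,8) = 9; no sophomores → C(8,8) = 1; no juniors → C(7,8) = 0.
Add back selections omitting two groups (i.e. drawn from a single group): C(3,8) + C(4,8) + C(5,8) = 0.
By inclusion–exclusion: 495 − 10 + 0 = 485.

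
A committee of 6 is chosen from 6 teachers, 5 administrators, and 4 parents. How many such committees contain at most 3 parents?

Split by how many parents are chosen (0 through 3).
Sum: C(4,0)·C(11,6) + C(4,1)·C(11,5) + C(4,2)·C(11,4) + C(4,3)·C(11,3) = 462 + 1848 + 1980 + 660 = 4950.

4950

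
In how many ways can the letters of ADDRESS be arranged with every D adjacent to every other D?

Treat the 2 copies of D as a single block. The multiset to arrange is then {DD, A, E, R, S, S}, 6 items in all.
That gives (6)!/(2!) = 360 arrangements.

360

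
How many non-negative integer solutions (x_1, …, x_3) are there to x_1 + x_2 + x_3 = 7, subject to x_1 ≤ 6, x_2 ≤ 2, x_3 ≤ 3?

11

Ignoring the caps, the number of non-negative solutions to x_1+…+x_3 = 7 is C(9,2) = 36.
Subtract solutions that violate a single cap (substitute x_i' = x_i − (cap_i+1)): x_1 ≥ 7 gives C(2,2) = 1; x_2 ≥ 3 gives C(6,2) = 15; x_3 ≥ 4 gives C(5,2) = 10. Together 26.
Add back pairs where two caps are both exceeded: 0 + 0 + 1 = 1.
By inclusion–exclusion the count is 36 − 26 + 1 = 11.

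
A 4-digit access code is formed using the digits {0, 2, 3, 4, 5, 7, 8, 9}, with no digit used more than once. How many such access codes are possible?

With no repetition, fill the 4 digits in order: 8 choices, then 7, down to 5.
8 × 7 × 6 × 5 = 1680.

1680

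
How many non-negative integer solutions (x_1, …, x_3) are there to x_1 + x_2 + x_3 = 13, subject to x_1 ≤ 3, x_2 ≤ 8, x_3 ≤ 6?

14

Without the upper bounds there are C(15,2) = 105 ways to split 13 among 3 variables.
Subtract solutions that violate a single cap (substitute x_i' = x_i − (cap_i+1)): x_1 ≥ 4 gives C(11,2) = 55; x_2 ≥ 9 gives C(6,2) = 15; x_3 ≥ 7 gives C(8,2) = 28. Together 98.
Add back pairs where two caps are both exceeded: 1 + 6 + 0 = 7.
By inclusion–exclusion the count is 105 − 98 + 7 = 14.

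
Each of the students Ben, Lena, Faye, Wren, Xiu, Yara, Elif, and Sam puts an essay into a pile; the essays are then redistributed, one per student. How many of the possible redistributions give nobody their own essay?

14833

Count assignments avoiding every fixed point. For any j of the 8 students fixed to their own essay, the other 8−j can be arranged in (8−j)! ways.
By inclusion–exclusion this is Σ_{j=0}^{8} (−1)^j C(8,j)·(8−j)!.
Computing: 40320 − 40320 + 20160 − 6720 + 1680 − 336 + 56 − 8 + 1 = 14833.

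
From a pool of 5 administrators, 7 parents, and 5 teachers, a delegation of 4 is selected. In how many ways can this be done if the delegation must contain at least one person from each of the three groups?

With no constraint there are C(17,4) = 2380 possible selections.
Selections missing a whole group: no administrators → C(12,4) = 495; no parents → C(10,4) = 210; no teachers → C(12,4) = 495.
Add back selections omitting two groups (i.e. drawn from a single group): C(5,4) + C(7,4) + C(5,4) = 45.
By inclusion–exclusion: 2380 − 1200 + 45 = 1225.

1225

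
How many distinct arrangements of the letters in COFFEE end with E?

With the last slot taken by E, it remains to arrange the other 5 letters (COFFE).
Those 5 letters have F appearing twice, giving (5)!/(2!) = 60.

60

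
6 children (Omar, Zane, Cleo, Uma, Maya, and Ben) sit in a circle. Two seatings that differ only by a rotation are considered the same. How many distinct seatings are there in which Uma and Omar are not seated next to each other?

72

Without the restriction there are (5)! = 120 seatings.
Seatings with Uma beside Omar: treat them as a block with 2 internal orders, giving 2 × (4)! = 48.
Subtracting, 120 − 48 = 72.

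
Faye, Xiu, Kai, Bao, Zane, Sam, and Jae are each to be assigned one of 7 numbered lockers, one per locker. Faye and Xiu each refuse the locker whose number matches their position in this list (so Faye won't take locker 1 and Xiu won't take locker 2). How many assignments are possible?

3720

Let Aᵢ (for i ∈ {1, 2}) be the placements that put person i in their forbidden locker. Any j of these fix j positions, leaving (7−j)! ways to fill the rest, and there are C(2,j) ways to pick which j.
By inclusion–exclusion, the number of valid placements is Σ_{j=0}^{2} (−1)^j C(2,j)·(7−j)!.
Computing: 5040 − 1440 + 120 = 3720.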